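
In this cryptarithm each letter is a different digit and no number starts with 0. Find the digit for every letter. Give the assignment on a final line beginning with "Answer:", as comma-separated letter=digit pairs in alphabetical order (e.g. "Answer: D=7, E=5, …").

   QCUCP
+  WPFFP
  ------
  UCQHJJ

Step 1. [U] the sum has 6 digits but both addends have 5; that extra leading digit U is the final carry, namely 1. So U=1.
Step 2. [col 1: P + P ≡ J (mod 10)] several values work for P in column 1 (P + P ≡ J (mod 10), carry-in 0); try P=2 ⇒ P=2.
Step 3. [col 1: P + P ≡ J (mod 10)] from column 1 (P=2, carry-in 0, digits 1,2 already taken and all letters distinct): J must equal 4 ⇒ J=4.
Step 4. [col 2: C + F ≡ J (mod 10)] F=8 is one option consistent with column 2 (C + F ≡ J (mod 10), carry-in 0) — take it, so F=8.
Step 5. [col 2: C + F ≡ J (mod 10)] column 2 reads C+F+carry(0)=J with F=8, J=4; with digits 1,2,4,8 already taken and all letters distinct, the only value for C is 6. So C=6.
Step 6. [col 3: U + F ≡ H (mod 10)] in column 3 we have U+F≡H with carry-in 1; given U=1, F=8 and digits 1,2,4,6,8 already taken and all letters distinct, that pins H to 0. So H=0.
Step 7. [col 4: C + P ≡ Q (mod 10)] column 4 reads C+P+carry(1)=Q with C=6, P=2; with digits 0,1,2,4,6,8 already taken and all letters distinct, the only value for Q is 9, so Q=9.
Step 8. [col 5: Q + W ≡ C (mod 10)] column 5 reads Q+W+carry(0)=C with Q=9, C=6; with digits 0,1,2,4,6,8,9 already taken and all letters distinct, the only value for W is 7, so W=7.

Answer: C=6, F=8, H=0, J=4, P=2, Q=9, U=1, W=7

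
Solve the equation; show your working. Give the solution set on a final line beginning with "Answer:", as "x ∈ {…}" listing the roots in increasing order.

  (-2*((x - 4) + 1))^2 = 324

Step 1. [(-2*((x - 4) + 1))^2 = 324] √ both sides: 324 ≥ 0 gives two branches. So sqrt: -2*((x - 4) + 1) = 18 or -18.
Step 2. [-2*((x - 4) + 1) = 18 or -18] -2 out front; divide by -2. So div: (x - 4) + 1 = -9 or 9.
Step 3. [(x - 4) + 1 = -9 or 9] 1 comes off first (subtract 1), so sub: x - 4 = -10 or 8.
Step 4. [x - 4 = -10 or 8] peel the -4: add 4 from each side, so sub: x = -6 or 12.

Answer: x ∈ {-6, 12}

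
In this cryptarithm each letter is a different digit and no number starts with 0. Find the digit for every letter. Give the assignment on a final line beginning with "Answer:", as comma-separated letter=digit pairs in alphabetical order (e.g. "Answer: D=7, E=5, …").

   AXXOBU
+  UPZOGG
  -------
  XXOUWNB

Step 1. [col 1: U + G ≡ B (mod 10)] several values work for G in column 1 (U + G ≡ B (mod 10), carry-in 0); try G=3. So G=3.
Step 2. [X] the sum has 7 digits but both addends have 6; that extra leading digit X is the final carry, namely 1 ⇒ X=1.
Step 3. [col 1: U + G ≡ B (mod 10)] U=2 is one option consistent with column 1 (U + G ≡ B (mod 10), carry-in 0) — take it, so U=2.
Step 4. [col 1: U + G ≡ B (mod 10)] column 1: given U=2, G=3, carry-in 0, and digits 1,2,3 already taken and all letters distinct, U+G≡B (mod 10) forces B=5, so B=5.
Step 5. [col 2: B + G ≡ N (mod 10)] column 2: given B=5, G=3, carry-in 0, and digits 1,2,3,5 already taken and all letters distinct, B+G≡N (mod 10) forces N=8 ⇒ N=8.
Step 6. [col 3: O + O ≡ W (mod 10)] column 3 reads O+O+carry(0)=W with nothing yet; with digits 1,2,3,5,8 already taken and all letters distinct, the only value for W is 4 ⇒ W=4.
Step 7. [col 3: O + O ≡ W (mod 10)] column 3: given W=4, carry-in 0, and digits 1,2,3,4,5,8 already taken and all letters distinct, O+O≡W (mod 10) forces O=7. So O=7.
Step 8. [col 4: X + Z ≡ U (mod 10)] in column 4 we have X+Z≡U with carry-in 1; given X=1, U=2 and digits 1,2,3,4,5,7,8 already taken and all letters distinct, that pins Z to 0, so Z=0.
Step 9. [col 5: X + P ≡ O (mod 10)] in column 5 we have X+P≡O with carry-in 0; given X=1, O=7 and digits 0,1,2,3,4,5,7,8 already taken and all letters distinct, that pins P to 6. So P=6.
Step 10. [col 6: A + U ≡ X (mod 10)] column 6: given U=2, X=1, carry-in 0, and digits 0,1,2,3,4,5,6,7,8 already taken and all letters distinct, A+U≡X (mod 10) forces A=9, so A=9.

Answer: A=9, B=5, G=3, N=8, O=7, P=6, U=2, W=4, X=1, Z=0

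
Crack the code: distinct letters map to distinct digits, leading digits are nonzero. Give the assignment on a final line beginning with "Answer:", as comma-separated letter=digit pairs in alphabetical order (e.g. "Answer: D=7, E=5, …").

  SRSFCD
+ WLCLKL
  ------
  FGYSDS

Step 1. [col 1: D + L ≡ S (mod 10)] column 1 (D + L ≡ S (mod 10), carry-in 0) doesn't pin S yet; pick S=2 and continue. So S=2.
Step 2. [col 1: D + L ≡ S (mod 10)] column 1 (D + L ≡ S (mod 10), carry-in 0) doesn't pin D yet; pick D=5 and continue ⇒ D=5.
Step 3. [col 1: D + L ≡ S (mod 10)] in column 1 we have D+L≡S with carry-in 0; given D=5, S=2 and digits 2,5 already taken and all letters distinct, that pins L to 7. So L=7.
Step 4. [col 2: C + K ≡ D (mod 10)] several values work for C in column 2 (C + K ≡ D (mod 10), carry-in 1); try C=6 ⇒ C=6.
Step 5. [col 2: C + K ≡ D (mod 10)] column 2 reads C+K+carry(1)=D with C=6, D=5; with digits 2,5,6,7 already taken and all letters distinct, the only value for K is 8, so K=8.
Step 6. [col 3: F + L ≡ S (mod 10)] column 3: given L=7, S=2, carry-in 1, and digits 2,5,6,7,8 already taken and all letters distinct, F+L≡S (mod 10) forces F=4. So F=4.
Step 7. [col 4: S + C ≡ Y (mod 10)] from column 4 (S=2, C=6, carry-in 1, digits 2,4,5,6,7,8 already taken and all letters distinct): Y must equal 9, so Y=9.
Step 8. [col 5: R + L ≡ G (mod 10)] column 5 reads R+L+carry(0)=G with L=7; with digits 2,4,5,6,7,8,9 already taken and all letters distinct, the only value for G is 0. So G=0.
Step 9. [col 5: R + L ≡ G (mod 10)] from column 5 (L=7, G=0, carry-in 0, digits 0,2,4,5,6,7,8,9 already taken and all letters distinct): R must equal 3. So R=3.
Step 10. [col 6: S + W ≡ F (mod 10)] in column 6 we have S+W≡F with carry-in 1; given S=2, F=4 and digits 0,2,3,4,5,6,7,8,9 already taken and all letters distinct, that pins W to 1. So W=1.

Answer: C=6, D=5, F=4, G=0, K=8, L=7, R=3, S=2, W=1, Y=9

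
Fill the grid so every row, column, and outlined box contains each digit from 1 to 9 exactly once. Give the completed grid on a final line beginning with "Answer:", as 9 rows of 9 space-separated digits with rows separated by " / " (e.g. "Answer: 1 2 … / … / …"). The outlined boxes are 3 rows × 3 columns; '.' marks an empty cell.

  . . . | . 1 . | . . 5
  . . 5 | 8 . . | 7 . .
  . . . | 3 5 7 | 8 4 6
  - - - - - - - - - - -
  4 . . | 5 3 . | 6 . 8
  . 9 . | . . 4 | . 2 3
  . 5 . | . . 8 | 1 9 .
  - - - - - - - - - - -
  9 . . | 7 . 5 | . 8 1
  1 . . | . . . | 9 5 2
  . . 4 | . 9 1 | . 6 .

Step 1. [r3c1∈{2}] r3c1 has the single candidate 2. So r3c1=2.
Step 2. [r1c4∈{2,4,6,9}] in col 4, 9 fits only at r1c4 ⇒ r1c4=9.
Step 3. [r2c5∈{2,4,6}] 4 has one home in box 2: r2c5. So r2c5=4.
Step 4. [r1c8∈{3}] r1c8 is down to just 3, so r1c8=3.
Step 5. [r2c6∈{2,6}] 2 has one home in row 2: r2c6. So r2c6=2.
Step 6. [r1c6∈{6}] r1c6 has the single candidate 6 ⇒ r1c6=6.
Step 7. [r4c8∈{7}] r4c8 has the single candidate 7, so r4c8=7.
Step 8. [r9c4∈{2}] r9c4's peers cover all but 2 ⇒ r9c4=2.
Step 9. [r6c4∈{6}] r6c4 is down to just 6, so r6c4=6.
Step 10. [r8c5∈{6,8}] 8 has one home in col 5: r8c5, so r8c5=8.
Step 11. [r9c1∈{3,5,7,8}] r9c1 is the only open cell in row 9 admitting 5, so r9c1=5.
Step 12. [r3c2∈{1}] r3c2 is down to just 1 ⇒ r3c2=1.
Step 13. [r4c2∈{2}] r4c2 has the single candidate 2. So r4c2=2.
Step 14. [r9c2∈{3,7,8}] across row 9, 8 lands solely at r9c2 ⇒ r9c2=8.
Step 15. [r5c5∈{7}] r5c5's peers cover all but 7. So r5c5=7.
Step 16. [r7c5∈{6}] r7c5 is down to just 6, so r7c5=6.
Step 17. [r7c2∈{3}] nothing but 3 survives at r7c2, so r7c2=3.
Step 18. [r6c3∈{3,7}] col 3 places 3 nowhere but r6c3, so r6c3=3.
Step 19. [r2c2∈{6}] r2c2's peers cover all but 6 ⇒ r2c2=6.
Step 20. [r5c1∈{6,8}] col 1 places 6 nowhere but r5c1. So r5c1=6.
Step 21. [r5c3∈{1,8}] in row 5, 8 fits only at r5c3 ⇒ r5c3=8.
Step 22. [r1c3∈{7}] r1c3's peers cover all but 7 ⇒ r1c3=7.
Step 23. [r8c4∈{4}] only 4 remains possible at r8c4 ⇒ r8c4=4.
Step 24. [r8c2∈{7}] r8c2 is down to just 7, so r8c2=7.
Step 25. [r5c4∈{1}] nothing but 1 survives at r5c4. So r5c4=1.
Step 26. [r6c5∈{2}] only 2 remains possible at r6c5. So r6c5=2.
Step 27. [r9c9∈{7}] r9c9 is down to just 7, so r9c9=7.
Step 28. [r3c3∈{9}] r3c3 is down to just 9. So r3c3=9.
Step 29. [r9c7∈{3}] r9c7 is down to just 3. So r9c7=3.
Step 30. [r1c1∈{8}] only 8 remains possible at r1c1, so r1c1=8.
Step 31. [r4c6∈{9}] r4c6's peers cover all but 9. So r4c6=9.
Step 32. [r7c7∈{4}] nothing but 4 survives at r7c7, so r7c7=4.
Step 33. [r1c2∈{4}] r1c2 has the single candidate 4 ⇒ r1c2=4.
Step 34. [r6c9∈{4}] r6c9 is down to just 4, so r6c9=4.
Step 35. [r2c9∈{9}] r2c9 is down to just 9. So r2c9=9.
Step 36. [r2c1∈{3}] r2c1 is down to just 3. So r2c1=3.
Step 37. [r6c1∈{7}] nothing but 7 survives at r6c1 ⇒ r6c1=7.
Step 38. [r8c3∈{6}] r8c3's peers cover all but 6 ⇒ r8c3=6.
Step 39. [r4c3∈{1}] r4c3 is down to just 1, so r4c3=1.
Step 40. [r8c6∈{3}] only 3 remains possible at r8c6 ⇒ r8c6=3.
Step 41. [r1c7∈{2}] nothing but 2 survives at r1c7. So r1c7=2.
Step 42. [r7c3∈{2}] nothing but 2 survives at r7c3. So r7c3=2.
Step 43. [r2c8∈{1}] r2c8 is down to just 1 ⇒ r2c8=1.
Step 44. [r5c7∈{5}] r5c7 is down to just 5. So r5c7=5.

Answer: 8 4 7 9 1 6 2 3 5 / 3 6 5 8 4 2 7 1 9 / 2 1 9 3 5 7 8 4 6 / 4 2 1 5 3 9 6 7 8 / 6 9 8 1 7 4 5 2 3 / 7 5 3 6 2 8 1 9 4 / 9 3 2 7 6 5 4 8 1 / 1 7 6 4 8 3 9 5 2 / 5 8 4 2 9 1 3 6 7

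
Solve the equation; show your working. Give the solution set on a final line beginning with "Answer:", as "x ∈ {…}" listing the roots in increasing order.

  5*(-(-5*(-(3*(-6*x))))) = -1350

Step 1. [5*(-(-5*(-(3*(-6*x))))) = -1350] divide by the outer 5. So div: -(-5*(-(3*(-6*x)))) = -270.
Step 2. [-(-5*(-(3*(-6*x)))) = -270] flip signs both sides. So neg: -5*(-(3*(-6*x))) = 270.
Step 3. [-5*(-(3*(-6*x))) = 270] LHS = -5·(…); ÷-5 both sides ⇒ div: -(3*(-6*x)) = -54.
Step 4. [-(3*(-6*x)) = -54] leading − — multiply by −1 ⇒ neg: 3*(-6*x) = 54.
Step 5. [3*(-6*x) = 54] LHS = 3·(…); ÷3 both sides. So div: -6*x = 18.
Step 6. [-6*x = 18] leading coefficient -6: divide by -6 ⇒ div: x = -3.

Answer: x ∈ {-3}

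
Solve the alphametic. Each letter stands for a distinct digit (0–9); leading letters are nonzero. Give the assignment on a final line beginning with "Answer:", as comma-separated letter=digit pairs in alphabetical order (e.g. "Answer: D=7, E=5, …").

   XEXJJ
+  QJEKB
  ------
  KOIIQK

Step 1. [col 1: J + B ≡ K (mod 10)] J=4 is one option consistent with column 1 (J + B ≡ K (mod 10), carry-in 0) — take it, so J=4.
Step 2. [col 1: J + B ≡ K (mod 10)] no forcing yet in column 1 (carry-in 0); B=7 is free and consistent — try it ⇒ B=7.
Step 3. [col 1: J + B ≡ K (mod 10)] from column 1 (J=4, B=7, carry-in 0, digits 4,7 already taken and all letters distinct): K must equal 1. So K=1.
Step 4. [col 2: J + K ≡ Q (mod 10)] column 2 reads J+K+carry(1)=Q with J=4, K=1; with digits 1,4,7 already taken and all letters distinct, the only value for Q is 6, so Q=6.
Step 5. [col 3: X + E ≡ I (mod 10)] no forcing yet in column 3 (carry-in 0); I=3 is free and consistent — try it, so I=3.
Step 6. [col 3: X + E ≡ I (mod 10)] column 3 (X + E ≡ I (mod 10), carry-in 0) doesn't pin X yet; pick X=5 and continue ⇒ X=5.
Step 7. [col 3: X + E ≡ I (mod 10)] column 3: given X=5, I=3, carry-in 0, and digits 1,3,4,5,6,7 already taken and all letters distinct, X+E≡I (mod 10) forces E=8 ⇒ E=8.
Step 8. [col 5: X + Q ≡ O (mod 10)] column 5 reads X+Q+carry(1)=O with X=5, Q=6; with digits 1,3,4,5,6,7,8 already taken and all letters distinct, the only value for O is 2 ⇒ O=2.

Answer: B=7, E=8, I=3, J=4, K=1, O=2, Q=6, X=5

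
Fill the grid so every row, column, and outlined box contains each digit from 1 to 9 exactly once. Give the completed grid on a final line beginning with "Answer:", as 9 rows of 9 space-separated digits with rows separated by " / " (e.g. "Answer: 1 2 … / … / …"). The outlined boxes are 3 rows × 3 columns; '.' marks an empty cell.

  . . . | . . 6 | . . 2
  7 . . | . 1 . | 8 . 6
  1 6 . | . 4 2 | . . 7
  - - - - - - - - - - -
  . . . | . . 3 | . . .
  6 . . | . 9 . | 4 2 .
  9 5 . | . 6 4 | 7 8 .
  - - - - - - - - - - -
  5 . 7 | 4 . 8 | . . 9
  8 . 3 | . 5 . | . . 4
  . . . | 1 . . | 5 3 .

Step 1. [r5c2∈{1,3,7,8}] r5c2 is the only open cell in box 4 admitting 3 ⇒ r5c2=3.
Step 2. [r4c2∈{1,2,4,7,8}] r4c2 is the only open cell in col 2 admitting 7 ⇒ r4c2=7.
Step 3. [r1c2∈{4,8,9}] r1c2 is the only open cell in col 2 admitting 8. So r1c2=8.
Step 4. [r8c4∈{2,6,7,9}] r8c4 is the only open cell in col 4 admitting 6, so r8c4=6.
Step 5. [r3c4∈{3,5,8,9}] r3c4 is the only open cell in row 3 admitting 8. So r3c4=8.
Step 6. [r2c4∈{3,5,9}] across row 2, 3 lands solely at r2c4 ⇒ r2c4=3.
Step 7. [r1c4∈{5,7,9}] in col 4, 9 fits only at r1c4 ⇒ r1c4=9.
Step 8. [r5c6∈{1,5,7}] in col 6, 1 fits only at r5c6, so r5c6=1.
Step 9. [r6c4∈{2}] r6c4 has the single candidate 2. So r6c4=2.
Step 10. [r5c9∈{5}] nothing but 5 survives at r5c9, so r5c9=5.
Step 11. [r4c9∈{1}] r4c9 has the single candidate 1 ⇒ r4c9=1.
Step 12. [r9c3∈{2,4,6,9}] 6 has one home in row 9: r9c3 ⇒ r9c3=6.
Step 13. [r1c1∈{3,4}] across col 1, 3 lands solely at r1c1 ⇒ r1c1=3.
Step 14. [r1c7∈{1}] r1c7 is down to just 1 ⇒ r1c7=1.
Step 15. [r8c7∈{2}] r8c7 is down to just 2, so r8c7=2.
Step 16. [r7c7∈{6}] r7c7 is down to just 6. So r7c7=6.
Step 17. [r4c7∈{9}] only 9 remains possible at r4c7, so r4c7=9.
Step 18. [r2c6∈{5}] r2c6's peers cover all but 5 ⇒ r2c6=5.
Step 19. [r8c8∈{1,7}] 7 has one home in col 8: r8c8. So r8c8=7.
Step 20. [r8c2∈{1,9}] 1 has one home in row 8: r8c2 ⇒ r8c2=1.
Step 21. [r9c2∈{2,4,9}] r9c2 is the only open cell in box 7 admitting 9 ⇒ r9c2=9.
Step 22. [r2c2∈{2,4}] across col 2, 4 lands solely at r2c2 ⇒ r2c2=4.
Step 23. [r4c3∈{2,4,8}] in col 3, 4 fits only at r4c3. So r4c3=4.
Step 24. [r7c2∈{2}] r7c2 is down to just 2, so r7c2=2.
Step 25. [r1c3∈{5}] r1c3 has the single candidate 5, so r1c3=5.
Step 26. [r3c3∈{9}] r3c3 is down to just 9, so r3c3=9.
Step 27. [r1c5∈{7}] r1c5's peers cover all but 7, so r1c5=7.
Step 28. [r5c3∈{8}] r5c3 has the single candidate 8, so r5c3=8.
Step 29. [r9c1∈{4}] r9c1 is down to just 4, so r9c1=4.
Step 30. [r7c8∈{1}] r7c8's peers cover all but 1 ⇒ r7c8=1.
Step 31. [r4c8∈{6}] nothing but 6 survives at r4c8 ⇒ r4c8=6.
Step 32. [r5c4∈{7}] r5c4's peers cover all but 7 ⇒ r5c4=7.
Step 33. [r3c8∈{5}] r3c8 is down to just 5 ⇒ r3c8=5.
Step 34. [r4c5∈{8}] nothing but 8 survives at r4c5 ⇒ r4c5=8.
Step 35. [r9c9∈{8}] nothing but 8 survives at r9c9, so r9c9=8.
Step 36. [r7c5∈{3}] r7c5 is down to just 3, so r7c5=3.
Step 37. [r4c1∈{2}] nothing but 2 survives at r4c1. So r4c1=2.
Step 38. [r9c5∈{2}] only 2 remains possible at r9c5, so r9c5=2.
Step 39. [r4c4∈{5}] r4c4 is down to just 5. So r4c4=5.
Step 40. [r2c8∈{9}] r2c8 has the single candidate 9. So r2c8=9.
Step 41. [r2c3∈{2}] only 2 remains possible at r2c3. So r2c3=2.
Step 42. [r1c8∈{4}] r1c8 is down to just 4. So r1c8=4.
Step 43. [r6c9∈{3}] nothing but 3 survives at r6c9, so r6c9=3.
Step 44. [r8c6∈{9}] nothing but 9 survives at r8c6. So r8c6=9.
Step 45. [r3c7∈{3}] r3c7 has the single candidate 3, so r3c7=3.
Step 46. [r9c6∈{7}] r9c6's peers cover all but 7. So r9c6=7.
Step 47. [r6c3∈{1}] r6c3's peers cover all but 1 ⇒ r6c3=1.

Answer: 3 8 5 9 7 6 1 4 2 / 7 4 2 3 1 5 8 9 6 / 1 6 9 8 4 2 3 5 7 / 2 7 4 5 8 3 9 6 1 / 6 3 8 7 9 1 4 2 5 / 9 5 1 2 6 4 7 8 3 / 5 2 7 4 3 8 6 1 9 / 8 1 3 6 5 9 2 7 4 / 4 9 6 1 2 7 5 3 8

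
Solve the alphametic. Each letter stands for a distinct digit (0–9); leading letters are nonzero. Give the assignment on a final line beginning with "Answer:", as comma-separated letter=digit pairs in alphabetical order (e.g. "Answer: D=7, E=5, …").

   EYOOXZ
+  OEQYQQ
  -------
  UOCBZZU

Step 1. [col 1: Z + Q ≡ U (mod 10)] Z=6 is one option consistent with column 1 (Z + Q ≡ U (mod 10), carry-in 0) — take it, so Z=6.
Step 2. [col 1: Z + Q ≡ U (mod 10)] Q=5 is one option consistent with column 1 (Z + Q ≡ U (mod 10), carry-in 0) — take it ⇒ Q=5.
Step 3. [col 1: Z + Q ≡ U (mod 10)] in column 1 we have Z+Q≡U with carry-in 0; given Z=6, Q=5 and digits 5,6 already taken and all letters distinct, that pins U to 1. So U=1.
Step 4. [col 2: X + Q ≡ Z (mod 10)] in column 2 we have X+Q≡Z with carry-in 1; given Q=5, Z=6 and digits 1,5,6 already taken and all letters distinct, that pins X to 0, so X=0.
Step 5. [col 3: O + Y ≡ Z (mod 10)] Y=4 is one option consistent with column 3 (O + Y ≡ Z (mod 10), carry-in 0) — take it, so Y=4.
Step 6. [col 3: O + Y ≡ Z (mod 10)] from column 3 (Y=4, Z=6, carry-in 0, digits 0,1,4,5,6 already taken and all letters distinct): O must equal 2 ⇒ O=2.
Step 7. [col 4: O + Q ≡ B (mod 10)] in column 4 we have O+Q≡B with carry-in 0; given O=2, Q=5 and digits 0,1,2,4,5,6 already taken and all letters distinct, that pins B to 7, so B=7.
Step 8. [col 5: Y + E ≡ C (mod 10)] from column 5 (Y=4, carry-in 0, digits 0,1,2,4,5,6,7 already taken and all letters distinct): E must equal 9, so E=9.
Step 9. [col 5: Y + E ≡ C (mod 10)] in column 5 we have Y+E≡C with carry-in 0; given Y=4, E=9 and digits 0,1,2,4,5,6,7,9 already taken and all letters distinct, that pins C to 3 ⇒ C=3.

Answer: B=7, C=3, E=9, O=2, Q=5, U=1, X=0, Y=4, Z=6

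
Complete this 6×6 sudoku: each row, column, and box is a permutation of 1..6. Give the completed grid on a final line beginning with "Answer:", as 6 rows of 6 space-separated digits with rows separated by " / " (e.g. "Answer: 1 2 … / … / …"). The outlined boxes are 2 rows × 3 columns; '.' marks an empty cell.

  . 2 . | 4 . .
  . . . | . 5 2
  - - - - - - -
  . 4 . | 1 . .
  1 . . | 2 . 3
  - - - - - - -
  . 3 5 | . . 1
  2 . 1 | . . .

Step 1. [r3c5∈{6}] r3c5's peers cover all but 6. So r3c5=6.
Step 2. [r6c2∈{6}] r6c2 is down to just 6 ⇒ r6c2=6.
Step 3. [r1c6∈{6}] nothing but 6 survives at r1c6, so r1c6=6.
Step 4. [r1c3∈{3}] r1c3 has the single candidate 3, so r1c3=3.
Step 5. [r6c6∈{4,5}] 4 has one home in col 6: r6c6 ⇒ r6c6=4.
Step 6. [r2c3∈{4,6}] across col 3, 4 lands solely at r2c3, so r2c3=4.
Step 7. [r6c5∈{3}] only 3 remains possible at r6c5, so r6c5=3.
Step 8. [r3c6∈{5}] nothing but 5 survives at r3c6 ⇒ r3c6=5.
Step 9. [r2c4∈{3}] nothing but 3 survives at r2c4. So r2c4=3.
Step 10. [r2c1∈{6}] r2c1's peers cover all but 6. So r2c1=6.
Step 11. [r6c4∈{5}] r6c4 has the single candidate 5, so r6c4=5.
Step 12. [r4c3∈{6}] r4c3's peers cover all but 6 ⇒ r4c3=6.
Step 13. [r4c5∈{4}] nothing but 4 survives at r4c5 ⇒ r4c5=4.
Step 14. [r2c2∈{1}] r2c2's peers cover all but 1 ⇒ r2c2=1.
Step 15. [r5c1∈{4}] r5c1's peers cover all but 4 ⇒ r5c1=4.
Step 16. [r3c3∈{2}] r3c3 has the single candidate 2. So r3c3=2.
Step 17. [r1c1∈{5}] r1c1's peers cover all but 5 ⇒ r1c1=5.
Step 18. [r1c5∈{1}] nothing but 1 survives at r1c5. So r1c5=1.
Step 19. [r5c5∈{2}] only 2 remains possible at r5c5, so r5c5=2.
Step 20. [r4c2∈{5}] nothing but 5 survives at r4c2, so r4c2=5.
Step 21. [r3c1∈{3}] nothing but 3 survives at r3c1, so r3c1=3.
Step 22. [r5c4∈{6}] only 6 remains possible at r5c4, so r5c4=6.

Answer: 5 2 3 4 1 6 / 6 1 4 3 5 2 / 3 4 2 1 6 5 / 1 5 6 2 4 3 / 4 3 5 6 2 1 / 2 6 1 5 3 4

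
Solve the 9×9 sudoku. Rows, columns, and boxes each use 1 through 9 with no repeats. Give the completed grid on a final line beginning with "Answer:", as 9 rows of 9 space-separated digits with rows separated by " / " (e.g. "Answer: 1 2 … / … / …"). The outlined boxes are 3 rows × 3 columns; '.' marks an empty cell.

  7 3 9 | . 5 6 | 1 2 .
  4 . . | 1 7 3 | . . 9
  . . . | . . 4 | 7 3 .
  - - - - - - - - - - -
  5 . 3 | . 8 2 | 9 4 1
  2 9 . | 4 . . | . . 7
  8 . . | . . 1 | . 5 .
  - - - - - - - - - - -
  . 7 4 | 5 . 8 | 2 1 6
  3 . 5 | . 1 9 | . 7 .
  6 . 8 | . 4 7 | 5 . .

Step 1. [r4c2∈{6}] r4c2's peers cover all but 6. So r4c2=6.
Step 2. [r3c5∈{2,9}] in col 5, 2 fits only at r3c5 ⇒ r3c5=2.
Step 3. [r2c2∈{2,5,8}] r2c2 is the only open cell in row 2 admitting 5. So r2c2=5.
Step 4. [r7c5∈{3}] r7c5 is down to just 3, so r7c5=3.
Step 5. [r6c4∈{3,6,7,9}] across col 4, 3 lands solely at r6c4, so r6c4=3.
Step 6. [r6c7∈{6}] r6c7's peers cover all but 6. So r6c7=6.
Step 7. [r2c7∈{8}] r2c7 has the single candidate 8, so r2c7=8.
Step 8. [r3c2∈{1,8}] 8 has one home in col 2: r3c2 ⇒ r3c2=8.
Step 9. [r3c3∈{1,6}] 6 has one home in row 3: r3c3. So r3c3=6.
Step 10. [r8c2∈{2}] r8c2 is down to just 2, so r8c2=2.
Step 11. [r8c9∈{4,8}] row 8 places 8 nowhere but r8c9 ⇒ r8c9=8.
Step 12. [r9c2∈{1}] r9c2 has the single candidate 1 ⇒ r9c2=1.
Step 13. [r8c4∈{6}] nothing but 6 survives at r8c4. So r8c4=6.
Step 14. [r9c9∈{3}] only 3 remains possible at r9c9 ⇒ r9c9=3.
Step 15. [r9c4∈{2}] r9c4 has the single candidate 2 ⇒ r9c4=2.
Step 16. [r5c8∈{8}] nothing but 8 survives at r5c8. So r5c8=8.
Step 17. [r6c3∈{7}] nothing but 7 survives at r6c3 ⇒ r6c3=7.
Step 18. [r5c7∈{3}] r5c7 has the single candidate 3, so r5c7=3.
Step 19. [r2c3∈{2}] r2c3 is down to just 2, so r2c3=2.
Step 20. [r6c9∈{2}] r6c9's peers cover all but 2. So r6c9=2.
Step 21. [r1c4∈{8}] only 8 remains possible at r1c4, so r1c4=8.
Step 22. [r5c6∈{5}] nothing but 5 survives at r5c6. So r5c6=5.
Step 23. [r7c1∈{9}] nothing but 9 survives at r7c1, so r7c1=9.
Step 24. [r5c3∈{1}] only 1 remains possible at r5c3 ⇒ r5c3=1.
Step 25. [r6c2∈{4}] only 4 remains possible at r6c2 ⇒ r6c2=4.
Step 26. [r2c8∈{6}] r2c8 is down to just 6, so r2c8=6.
Step 27. [r8c7∈{4}] r8c7's peers cover all but 4 ⇒ r8c7=4.
Step 28. [r5c5∈{6}] nothing but 6 survives at r5c5 ⇒ r5c5=6.
Step 29. [r3c4∈{9}] r3c4 is down to just 9. So r3c4=9.
Step 30. [r4c4∈{7}] r4c4's peers cover all but 7, so r4c4=7.
Step 31. [r3c1∈{1}] only 1 remains possible at r3c1, so r3c1=1.
Step 32. [r6c5∈{9}] nothing but 9 survives at r6c5 ⇒ r6c5=9.
Step 33. [r3c9∈{5}] r3c9 has the single candidate 5. So r3c9=5.
Step 34. [r1c9∈{4}] only 4 remains possible at r1c9 ⇒ r1c9=4.
Step 35. [r9c8∈{9}] only 9 remains possible at r9c8, so r9c8=9.

Answer: 7 3 9 8 5 6 1 2 4 / 4 5 2 1 7 3 8 6 9 / 1 8 6 9 2 4 7 3 5 / 5 6 3 7 8 2 9 4 1 / 2 9 1 4 6 5 3 8 7 / 8 4 7 3 9 1 6 5 2 / 9 7 4 5 3 8 2 1 6 / 3 2 5 6 1 9 4 7 8 / 6 1 8 2 4 7 5 9 3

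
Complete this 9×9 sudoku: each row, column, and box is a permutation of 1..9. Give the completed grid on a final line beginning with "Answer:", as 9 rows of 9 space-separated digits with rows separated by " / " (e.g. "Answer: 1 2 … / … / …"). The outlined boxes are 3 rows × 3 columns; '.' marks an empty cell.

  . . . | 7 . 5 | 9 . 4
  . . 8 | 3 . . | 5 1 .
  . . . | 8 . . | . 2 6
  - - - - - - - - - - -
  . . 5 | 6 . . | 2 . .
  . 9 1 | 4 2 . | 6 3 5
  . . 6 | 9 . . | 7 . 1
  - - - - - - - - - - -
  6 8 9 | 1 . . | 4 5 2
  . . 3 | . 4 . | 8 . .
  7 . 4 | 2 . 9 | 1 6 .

Step 1. [r4c2∈{3,4,7}] r4c2 is the only open cell in box 4 admitting 7 ⇒ r4c2=7.
Step 2. [r4c9∈{8,9}] r4c9 is the only open cell in col 9 admitting 8 ⇒ r4c9=8.
Step 3. [r2c6∈{2,4,6}] in col 6, 2 fits only at r2c6 ⇒ r2c6=2.
Step 4. [r9c2∈{5}] r9c2's peers cover all but 5 ⇒ r9c2=5.
Step 5. [r3c1∈{1,3,4,5,9}] 5 has one home in row 3: r3c1 ⇒ r3c1=5.
Step 6. [r5c6∈{7,8}] r5c6 is the only open cell in row 5 admitting 7. So r5c6=7.
Step 7. [r7c6∈{3}] r7c6's peers cover all but 3, so r7c6=3.
Step 8. [r6c8∈{4}] r6c8 is down to just 4, so r6c8=4.
Step 9. [r2c1∈{4,9}] in col 1, 9 fits only at r2c1. So r2c1=9.
Step 10. [r1c3∈{2}] only 2 remains possible at r1c3. So r1c3=2.
Step 11. [r6c6∈{8}] only 8 remains possible at r6c6. So r6c6=8.
Step 12. [r3c6∈{1,4}] 4 has one home in col 6: r3c6 ⇒ r3c6=4.
Step 13. [r8c9∈{7,9}] in col 9, 9 fits only at r8c9, so r8c9=9.
Step 14. [r2c5∈{6}] r2c5 has the single candidate 6. So r2c5=6.
Step 15. [r1c5∈{1}] r1c5 is down to just 1 ⇒ r1c5=1.
Step 16. [r1c1∈{3}] r1c1 has the single candidate 3. So r1c1=3.
Step 17. [r6c1∈{2}] r6c1 has the single candidate 2, so r6c1=2.
Step 18. [r6c5∈{3,5}] row 6 places 5 nowhere but r6c5. So r6c5=5.
Step 19. [r3c2∈{1}] r3c2's peers cover all but 1. So r3c2=1.
Step 20. [r1c8∈{8}] only 8 remains possible at r1c8, so r1c8=8.
Step 21. [r9c5∈{8}] only 8 remains possible at r9c5. So r9c5=8.
Step 22. [r4c8∈{9}] only 9 remains possible at r4c8, so r4c8=9.
Step 23. [r5c1∈{8}] r5c1 is down to just 8 ⇒ r5c1=8.
Step 24. [r4c5∈{3}] r4c5's peers cover all but 3, so r4c5=3.
Step 25. [r6c2∈{3}] r6c2's peers cover all but 3 ⇒ r6c2=3.
Step 26. [r3c3∈{7}] only 7 remains possible at r3c3. So r3c3=7.
Step 27. [r3c5∈{9}] only 9 remains possible at r3c5. So r3c5=9.
Step 28. [r2c9∈{7}] nothing but 7 survives at r2c9 ⇒ r2c9=7.
Step 29. [r3c7∈{3}] nothing but 3 survives at r3c7 ⇒ r3c7=3.
Step 30. [r7c5∈{7}] r7c5's peers cover all but 7. So r7c5=7.
Step 31. [r8c2∈{2}] r8c2's peers cover all but 2 ⇒ r8c2=2.
Step 32. [r8c4∈{5}] nothing but 5 survives at r8c4, so r8c4=5.
Step 33. [r1c2∈{6}] r1c2's peers cover all but 6, so r1c2=6.
Step 34. [r2c2∈{4}] r2c2 is down to just 4 ⇒ r2c2=4.
Step 35. [r8c6∈{6}] r8c6 has the single candidate 6, so r8c6=6.
Step 36. [r9c9∈{3}] r9c9 has the single candidate 3 ⇒ r9c9=3.
Step 37. [r8c8∈{7}] nothing but 7 survives at r8c8. So r8c8=7.
Step 38. [r4c6∈{1}] r4c6's peers cover all but 1. So r4c6=1.
Step 39. [r4c1∈{4}] r4c1's peers cover all but 4. So r4c1=4.
Step 40. [r8c1∈{1}] only 1 remains possible at r8c1. So r8c1=1.

Answer: 3 6 2 7 1 5 9 8 4 / 9 4 8 3 6 2 5 1 7 / 5 1 7 8 9 4 3 2 6 / 4 7 5 6 3 1 2 9 8 / 8 9 1 4 2 7 6 3 5 / 2 3 6 9 5 8 7 4 1 / 6 8 9 1 7 3 4 5 2 / 1 2 3 5 4 6 8 7 9 / 7 5 4 2 8 9 1 6 3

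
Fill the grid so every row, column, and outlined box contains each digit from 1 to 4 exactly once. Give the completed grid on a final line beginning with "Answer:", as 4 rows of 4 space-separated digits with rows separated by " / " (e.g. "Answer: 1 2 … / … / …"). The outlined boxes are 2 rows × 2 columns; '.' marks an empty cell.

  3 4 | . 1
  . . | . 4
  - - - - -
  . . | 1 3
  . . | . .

Step 1. [r3c2∈{2}] r3c2 has the single candidate 2. So r3c2=2.
Step 2. [r2c1∈{1,2}] col 1 places 2 nowhere but r2c1 ⇒ r2c1=2.
Step 3. [r4c1∈{1,4}] across col 1, 1 lands solely at r4c1, so r4c1=1.
Step 4. [r1c3∈{2}] r1c3 has the single candidate 2 ⇒ r1c3=2.
Step 5. [r4c3∈{4}] nothing but 4 survives at r4c3 ⇒ r4c3=4.
Step 6. [r2c3∈{3}] r2c3 is down to just 3, so r2c3=3.
Step 7. [r3c1∈{4}] r3c1 is down to just 4. So r3c1=4.
Step 8. [r2c2∈{1}] r2c2's peers cover all but 1, so r2c2=1.
Step 9. [r4c2∈{3}] r4c2's peers cover all but 3, so r4c2=3.
Step 10. [r4c4∈{2}] nothing but 2 survives at r4c4 ⇒ r4c4=2.

Answer: 3 4 2 1 / 2 1 3 4 / 4 2 1 3 / 1 3 4 2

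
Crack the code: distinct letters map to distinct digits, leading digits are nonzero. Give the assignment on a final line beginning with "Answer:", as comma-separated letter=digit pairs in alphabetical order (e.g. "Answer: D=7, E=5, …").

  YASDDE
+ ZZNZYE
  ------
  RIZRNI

Step 1. [col 1: E + E ≡ I (mod 10)] column 1 (E + E ≡ I (mod 10), carry-in 0) doesn't pin I yet; pick I=2 and continue. So I=2.
Step 2. [col 1: E + E ≡ I (mod 10)] several values work for E in column 1 (E + E ≡ I (mod 10), carry-in 0); try E=1 ⇒ E=1.
Step 3. [col 2: D + Y ≡ N (mod 10)] N=7 is one option consistent with column 2 (D + Y ≡ N (mod 10), carry-in 0) — take it, so N=7.
Step 4. [col 2: D + Y ≡ N (mod 10)] column 2 (D + Y ≡ N (mod 10), carry-in 0) doesn't pin Y yet; pick Y=3 and continue. So Y=3.
Step 5. [col 2: D + Y ≡ N (mod 10)] in column 2 we have D+Y≡N with carry-in 0; given Y=3, N=7 and digits 1,2,3,7 already taken and all letters distinct, that pins D to 4. So D=4.
Step 6. [col 3: D + Z ≡ R (mod 10)] no forcing yet in column 3 (carry-in 0); R=9 is free and consistent — try it. So R=9.
Step 7. [col 3: D + Z ≡ R (mod 10)] from column 3 (D=4, R=9, carry-in 0, digits 1,2,3,4,7,9 already taken and all letters distinct): Z must equal 5, so Z=5.
Step 8. [col 4: S + N ≡ Z (mod 10)] in column 4 we have S+N≡Z with carry-in 0; given N=7, Z=5 and digits 1,2,3,4,5,7,9 already taken and all letters distinct, that pins S to 8. So S=8.
Step 9. [col 5: A + Z ≡ I (mod 10)] column 5 reads A+Z+carry(1)=I with Z=5, I=2; with digits 1,2,3,4,5,7,8,9 already taken and all letters distinct, the only value for A is 6 ⇒ A=6.

Answer: A=6, D=4, E=1, I=2, N=7, R=9, S=8, Y=3, Z=5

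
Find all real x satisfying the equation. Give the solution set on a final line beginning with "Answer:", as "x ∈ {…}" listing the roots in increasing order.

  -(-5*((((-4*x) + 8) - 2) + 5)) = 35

Step 1. [-(-5*((((-4*x) + 8) - 2) + 5)) = 35] LHS negated; negate both sides, so neg: -5*((((-4*x) + 8) - 2) + 5) = -35.
Step 2. [-5*((((-4*x) + 8) - 2) + 5) = -35] LHS = -5·(…); ÷-5 both sides ⇒ div: (((-4*x) + 8) - 2) + 5 = 7.
Step 3. [(((-4*x) + 8) - 2) + 5 = 7] subtract 5: x sits inside (… + 5), so sub: ((-4*x) + 8) - 2 = 2.
Step 4. [((-4*x) + 8) - 2 = 2] the outer -2 inverts by adding 2, so sub: (-4*x) + 8 = 4.
Step 5. [(-4*x) + 8 = 4] the outer +8 inverts by subtracting 8, so sub: -4*x = -4.
Step 6. [-4*x = -4] LHS = -4·(…); ÷-4 both sides. So div: x = 1.

Answer: x ∈ {1}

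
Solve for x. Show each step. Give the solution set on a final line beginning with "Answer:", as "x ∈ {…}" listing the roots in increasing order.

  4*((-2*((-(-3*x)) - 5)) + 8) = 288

Step 1. [4*((-2*((-(-3*x)) - 5)) + 8) = 288] LHS = 4·(…); ÷4 both sides, so div: (-2*((-(-3*x)) - 5)) + 8 = 72.
Step 2. [(-2*((-(-3*x)) - 5)) + 8 = 72] common factor -2 (LHS and 72) — divide through. So factor: ((-(-3*x)) - 5) - 4 = -36.
Step 3. [((-(-3*x)) - 5) - 4 = -36] -4 is outermost — add 4 both sides, so sub: (-(-3*x)) - 5 = -32.
Step 4. [(-(-3*x)) - 5 = -32] peel the -5: add 5 from each side. So sub: -(-3*x) = -27.
Step 5. [-(-3*x) = -27] leading − — multiply by −1, so neg: -3*x = 27.
Step 6. [-3*x = 27] divide by the outer -3. So div: x = -9.

Answer: x ∈ {-9}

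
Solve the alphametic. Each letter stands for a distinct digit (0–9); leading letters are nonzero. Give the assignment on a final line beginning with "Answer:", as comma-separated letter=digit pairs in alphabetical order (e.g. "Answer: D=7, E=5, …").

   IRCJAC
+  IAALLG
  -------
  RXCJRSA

Step 1. [col 1: C + G ≡ A (mod 10)] no forcing yet in column 1 (carry-in 0); C=3 is free and consistent — try it. So C=3.
Step 2. [R] R is the leading digit of a 7-digit sum of two 6-digit numbers; the final carry is exactly 1, so R=1.
Step 3. [col 1: C + G ≡ A (mod 10)] several values work for G in column 1 (C + G ≡ A (mod 10), carry-in 0); try G=9. So G=9.
Step 4. [col 1: C + G ≡ A (mod 10)] column 1: given C=3, G=9, carry-in 0, and digits 1,3,9 already taken and all letters distinct, C+G≡A (mod 10) forces A=2, so A=2.
Step 5. [col 2: A + L ≡ S (mod 10)] column 2 (A + L ≡ S (mod 10), carry-in 1) doesn't pin S yet; pick S=8 and continue ⇒ S=8.
Step 6. [col 2: A + L ≡ S (mod 10)] from column 2 (A=2, S=8, carry-in 1, digits 1,2,3,8,9 already taken and all letters distinct): L must equal 5, so L=5.
Step 7. [col 3: J + L ≡ R (mod 10)] from column 3 (L=5, R=1, carry-in 0, digits 1,2,3,5,8,9 already taken and all letters distinct): J must equal 6. So J=6.
Step 8. [col 6: I + I ≡ X (mod 10)] column 6: given nothing yet, carry-in 0, and digits 1,2,3,5,6,8,9 already taken and all letters distinct, I+I≡X (mod 10) forces I=7 ⇒ I=7.
Step 9. [col 6: I + I ≡ X (mod 10)] from column 6 (I=7, carry-in 0, digits 1,2,3,5,6,7,8,9 already taken and all letters distinct): X must equal 4, so X=4.

Answer: A=2, C=3, G=9, I=7, J=6, L=5, R=1, S=8, X=4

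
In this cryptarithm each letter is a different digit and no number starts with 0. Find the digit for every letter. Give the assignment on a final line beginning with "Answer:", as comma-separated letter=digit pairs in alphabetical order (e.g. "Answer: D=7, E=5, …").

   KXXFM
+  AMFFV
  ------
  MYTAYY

Step 1. [col 1: M + V ≡ Y (mod 10)] column 1 (M + V ≡ Y (mod 10), carry-in 0) doesn't pin V yet; pick V=3 and continue ⇒ V=3.
Step 2. [col 1: M + V ≡ Y (mod 10)] Y=4 is one option consistent with column 1 (M + V ≡ Y (mod 10), carry-in 0) — take it, so Y=4.
Step 3. [col 1: M + V ≡ Y (mod 10)] column 1 reads M+V+carry(0)=Y with V=3, Y=4; with digits 3,4 already taken and all letters distinct, the only value for M is 1, so M=1.
Step 4. [col 2: F + F ≡ Y (mod 10)] no forcing yet in column 2 (carry-in 0); F=2 is free and consistent — try it ⇒ F=2.
Step 5. [col 3: X + F ≡ A (mod 10)] A=9 is one option consistent with column 3 (X + F ≡ A (mod 10), carry-in 0) — take it, so A=9.
Step 6. [col 3: X + F ≡ A (mod 10)] from column 3 (F=2, A=9, carry-in 0, digits 1,2,3,4,9 already taken and all letters distinct): X must equal 7. So X=7.
Step 7. [col 4: X + M ≡ T (mod 10)] column 4 reads X+M+carry(0)=T with X=7, M=1; with digits 1,2,3,4,7,9 already taken and all letters distinct, the only value for T is 8. So T=8.
Step 8. [col 5: K + A ≡ Y (mod 10)] column 5: given A=9, Y=4, carry-in 0, and digits 1,2,3,4,7,8,9 already taken and all letters distinct, K+A≡Y (mod 10) forces K=5. So K=5.

Answer: A=9, F=2, K=5, M=1, T=8, V=3, X=7, Y=4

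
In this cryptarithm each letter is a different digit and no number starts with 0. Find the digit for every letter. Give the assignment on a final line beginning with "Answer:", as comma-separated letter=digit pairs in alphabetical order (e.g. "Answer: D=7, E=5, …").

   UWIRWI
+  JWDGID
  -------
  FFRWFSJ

Step 1. [F] the sum has 7 digits but both addends have 6; that extra leading digit F is the final carry, namely 1, so F=1.
Step 2. [col 1: I + D ≡ J (mod 10)] column 1 (I + D ≡ J (mod 10), carry-in 0) doesn't pin I yet; pick I=2 and continue. So I=2.
Step 3. [col 1: I + D ≡ J (mod 10)] J=7 is one option consistent with column 1 (I + D ≡ J (mod 10), carry-in 0) — take it, so J=7.
Step 4. [col 1: I + D ≡ J (mod 10)] from column 1 (I=2, J=7, carry-in 0, digits 1,2,7 already taken and all letters distinct): D must equal 5, so D=5.
Step 5. [col 2: W + I ≡ S (mod 10)] no forcing yet in column 2 (carry-in 0); S=0 is free and consistent — try it, so S=0.
Step 6. [col 2: W + I ≡ S (mod 10)] in column 2 we have W+I≡S with carry-in 0; given I=2, S=0 and digits 0,1,2,5,7 already taken and all letters distinct, that pins W to 8. So W=8.
Step 7. [col 3: R + G ≡ F (mod 10)] G=4 is one option consistent with column 3 (R + G ≡ F (mod 10), carry-in 1) — take it. So G=4.
Step 8. [col 3: R + G ≡ F (mod 10)] column 3 reads R+G+carry(1)=F with G=4, F=1; with digits 0,1,2,4,5,7,8 already taken and all letters distinct, the only value for R is 6. So R=6.
Step 9. [col 6: U + J ≡ F (mod 10)] in column 6 we have U+J≡F with carry-in 1; given J=7, F=1 and digits 0,1,2,4,5,6,7,8 already taken and all letters distinct, that pins U to 3, so U=3.

Answer: D=5, F=1, G=4, I=2, J=7, R=6, S=0, U=3, W=8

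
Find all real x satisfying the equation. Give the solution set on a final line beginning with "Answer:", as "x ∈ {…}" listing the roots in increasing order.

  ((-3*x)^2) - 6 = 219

Step 1. [((-3*x)^2) - 6 = 219] the outer -6 inverts by adding 6. So sub: (-3*x)^2 = 225.
Step 2. [(-3*x)^2 = 225] LHS squared, RHS 225 ≥ 0: apply √ (±). So sqrt: -3*x = 15 or -15.
Step 3. [-3*x = 15 or -15] -3 out front; divide by -3. So div: x = -5 or 5.

Answer: x ∈ {-5, 5}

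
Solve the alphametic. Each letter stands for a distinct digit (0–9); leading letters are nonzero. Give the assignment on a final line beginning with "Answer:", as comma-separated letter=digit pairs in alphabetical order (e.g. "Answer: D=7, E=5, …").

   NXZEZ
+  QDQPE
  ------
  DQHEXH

Step 1. [col 1: Z + E ≡ H (mod 10)] several values work for H in column 1 (Z + E ≡ H (mod 10), carry-in 0); try H=0 ⇒ H=0.
Step 2. [col 1: Z + E ≡ H (mod 10)] no forcing yet in column 1 (carry-in 0); E=3 is free and consistent — try it ⇒ E=3.
Step 3. [D] the sum has 6 digits but both addends have 5; that extra leading digit D is the final carry, namely 1, so D=1.
Step 4. [col 1: Z + E ≡ H (mod 10)] from column 1 (E=3, H=0, carry-in 0, digits 0,1,3 already taken and all letters distinct): Z must equal 7, so Z=7.
Step 5. [col 2: E + P ≡ X (mod 10)] several values work for X in column 2 (E + P ≡ X (mod 10), carry-in 1); try X=8, so X=8.
Step 6. [col 2: E + P ≡ X (mod 10)] from column 2 (E=3, X=8, carry-in 1, digits 0,1,3,7,8 already taken and all letters distinct): P must equal 4, so P=4.
Step 7. [col 3: Z + Q ≡ E (mod 10)] in column 3 we have Z+Q≡E with carry-in 0; given Z=7, E=3 and digits 0,1,3,4,7,8 already taken and all letters distinct, that pins Q to 6 ⇒ Q=6.
Step 8. [col 5: N + Q ≡ Q (mod 10)] column 5: given Q=6, carry-in 1, and digits 0,1,3,4,6,7,8 already taken and all letters distinct, N+Q≡Q (mod 10) forces N=9 ⇒ N=9.

Answer: D=1, E=3, H=0, N=9, P=4, Q=6, X=8, Z=7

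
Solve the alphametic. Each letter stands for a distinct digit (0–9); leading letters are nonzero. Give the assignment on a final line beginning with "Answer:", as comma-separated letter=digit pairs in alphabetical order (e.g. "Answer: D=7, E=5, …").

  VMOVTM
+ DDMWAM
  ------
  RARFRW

Step 1. [col 1: M + M ≡ W (mod 10)] W=6 is one option consistent with column 1 (M + M ≡ W (mod 10), carry-in 0) — take it. So W=6.
Step 2. [col 1: M + M ≡ W (mod 10)] no forcing yet in column 1 (carry-in 0); M=8 is free and consistent — try it, so M=8.
Step 3. [col 2: T + A ≡ R (mod 10)] column 2 (T + A ≡ R (mod 10), carry-in 1) doesn't pin R yet; pick R=5 and continue. So R=5.
Step 4. [col 2: T + A ≡ R (mod 10)] T=4 is one option consistent with column 2 (T + A ≡ R (mod 10), carry-in 1) — take it ⇒ T=4.
Step 5. [col 2: T + A ≡ R (mod 10)] column 2 reads T+A+carry(1)=R with T=4, R=5; with digits 4,5,6,8 already taken and all letters distinct, the only value for A is 0 ⇒ A=0.
Step 6. [col 3: V + W ≡ F (mod 10)] column 3 (V + W ≡ F (mod 10), carry-in 0) doesn't pin F yet; pick F=9 and continue ⇒ F=9.
Step 7. [col 3: V + W ≡ F (mod 10)] in column 3 we have V+W≡F with carry-in 0; given W=6, F=9 and digits 0,4,5,6,8,9 already taken and all letters distinct, that pins V to 3 ⇒ V=3.
Step 8. [col 4: O + M ≡ R (mod 10)] from column 4 (M=8, R=5, carry-in 0, digits 0,3,4,5,6,8,9 already taken and all letters distinct): O must equal 7, so O=7.
Step 9. [col 5: M + D ≡ A (mod 10)] in column 5 we have M+D≡A with carry-in 1; given M=8, A=0 and digits 0,3,4,5,6,7,8,9 already taken and all letters distinct, that pins D to 1 ⇒ D=1.

Answer: A=0, D=1, F=9, M=8, O=7, R=5, T=4, V=3, W=6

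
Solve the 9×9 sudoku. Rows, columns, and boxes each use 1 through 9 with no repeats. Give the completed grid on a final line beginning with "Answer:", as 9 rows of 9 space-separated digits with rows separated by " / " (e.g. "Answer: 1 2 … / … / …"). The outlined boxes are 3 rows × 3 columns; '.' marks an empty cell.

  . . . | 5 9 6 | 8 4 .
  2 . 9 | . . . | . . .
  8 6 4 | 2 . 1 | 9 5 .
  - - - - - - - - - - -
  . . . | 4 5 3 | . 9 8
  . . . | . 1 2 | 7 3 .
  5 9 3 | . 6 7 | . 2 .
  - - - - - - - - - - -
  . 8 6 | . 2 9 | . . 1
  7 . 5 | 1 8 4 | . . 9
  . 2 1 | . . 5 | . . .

Step 1. [r8c2∈{3}] r8c2 has the single candidate 3 ⇒ r8c2=3.
Step 2. [r8c8∈{6}] r8c8 is down to just 6, so r8c8=6.
Step 3. [r7c8∈{7}] r7c8 has the single candidate 7. So r7c8=7.
Step 4. [r7c4∈{3}] r7c4's peers cover all but 3. So r7c4=3.
Step 5. [r1c3∈{7}] only 7 remains possible at r1c3, so r1c3=7.
Step 6. [r6c7∈{1,4}] r6c7 is the only open cell in row 6 admitting 1 ⇒ r6c7=1.
Step 7. [r7c1∈{4}] r7c1 is down to just 4 ⇒ r7c1=4.
Step 8. [r9c5∈{7}] r9c5's peers cover all but 7 ⇒ r9c5=7.
Step 9. [r4c7∈{6}] r4c7's peers cover all but 6. So r4c7=6.
Step 10. [r2c7∈{3}] r2c7's peers cover all but 3, so r2c7=3.
Step 11. [r1c2∈{1}] only 1 remains possible at r1c2, so r1c2=1.
Step 12. [r6c9∈{4}] r6c9 has the single candidate 4, so r6c9=4.
Step 13. [r2c4∈{7,8}] in col 4, 7 fits only at r2c4. So r2c4=7.
Step 14. [r6c4∈{8}] r6c4 is down to just 8, so r6c4=8.
Step 15. [r9c4∈{6}] r9c4 is down to just 6, so r9c4=6.
Step 16. [r4c2∈{7}] r4c2's peers cover all but 7 ⇒ r4c2=7.
Step 17. [r2c6∈{8}] r2c6 is down to just 8 ⇒ r2c6=8.
Step 18. [r9c8∈{8}] r9c8 is down to just 8. So r9c8=8.
Step 19. [r2c2∈{5}] only 5 remains possible at r2c2. So r2c2=5.
Step 20. [r9c1∈{9}] r9c1's peers cover all but 9 ⇒ r9c1=9.
Step 21. [r5c4∈{9}] r5c4 is down to just 9, so r5c4=9.
Step 22. [r5c9∈{5}] r5c9's peers cover all but 5. So r5c9=5.
Step 23. [r4c3∈{2}] nothing but 2 survives at r4c3, so r4c3=2.
Step 24. [r1c1∈{3}] only 3 remains possible at r1c1 ⇒ r1c1=3.
Step 25. [r7c7∈{5}] nothing but 5 survives at r7c7. So r7c7=5.
Step 26. [r1c9∈{2}] r1c9 is down to just 2 ⇒ r1c9=2.
Step 27. [r4c1∈{1}] nothing but 1 survives at r4c1. So r4c1=1.
Step 28. [r5c3∈{8}] nothing but 8 survives at r5c3, so r5c3=8.
Step 29. [r2c5∈{4}] r2c5 is down to just 4, so r2c5=4.
Step 30. [r8c7∈{2}] r8c7 is down to just 2 ⇒ r8c7=2.
Step 31. [r9c7∈{4}] r9c7 is down to just 4 ⇒ r9c7=4.
Step 32. [r9c9∈{3}] r9c9 is down to just 3, so r9c9=3.
Step 33. [r3c5∈{3}] r3c5's peers cover all but 3, so r3c5=3.
Step 34. [r5c1∈{6}] r5c1 is down to just 6. So r5c1=6.
Step 35. [r3c9∈{7}] r3c9's peers cover all but 7 ⇒ r3c9=7.
Step 36. [r2c8∈{1}] nothing but 1 survives at r2c8. So r2c8=1.
Step 37. [r5c2∈{4}] r5c2's peers cover all but 4 ⇒ r5c2=4.
Step 38. [r2c9∈{6}] r2c9 is down to just 6. So r2c9=6.

Answer: 3 1 7 5 9 6 8 4 2 / 2 5 9 7 4 8 3 1 6 / 8 6 4 2 3 1 9 5 7 / 1 7 2 4 5 3 6 9 8 / 6 4 8 9 1 2 7 3 5 / 5 9 3 8 6 7 1 2 4 / 4 8 6 3 2 9 5 7 1 / 7 3 5 1 8 4 2 6 9 / 9 2 1 6 7 5 4 8 3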